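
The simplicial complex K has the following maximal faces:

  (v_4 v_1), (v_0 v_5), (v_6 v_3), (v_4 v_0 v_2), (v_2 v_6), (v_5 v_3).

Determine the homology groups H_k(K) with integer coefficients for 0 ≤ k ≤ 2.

Fix the vertex order v_0 < v_1 < v_2 < v_3 < v_4 < v_5 < v_6 and write every simplex with vertices in increasing order. Then dim K = 2 and the simplices of K are:

  0-simplices (7): [v_0], [v_1], [v_2], [v_3], [v_4], [v_5], [v_6]
  1-simplices (8): [v_0,v_2], [v_0,v_4], [v_0,v_5], [v_1,v_4], [v_2,v_4], [v_2,v_6], [v_3,v_5], [v_3,v_6]
  2-simplices (1): [v_0,v_2,v_4]

Hence C_0 ≅ Z^7, C_1 ≅ Z^8, C_2 ≅ Z^1.

∂_1: C_1 → C_0 maps an edge to its endpoints' difference, ∂[p,q] = q − p.
The 7×8 boundary matrix has rank 6 and Smith normal form diag(1,1,1,1,1,1).

Boundary ∂_2: C_2 → C_1 maps a triangle to the signed sum of its edges. For instance
  ∂[v_0,v_2,v_4] = [v_2,v_4] − [v_0,v_4] + [v_0,v_2].
This gives a 8×1 integer matrix of rank 1; reducing to Smith normal form yields diagonal entries (1).

Reading off H_k = ker ∂_k / im ∂_{k+1}:

  H_0: rank C_0 − rank ∂_1 = 7 − 6 = 1, and the invariant factors of ∂_1 are all 1, so H_0 = Z.
  H_1: rank ker ∂_1 − rank ∂_2 = (8 − 6) − 1 = 1, and the invariant factors of ∂_2 are all 1, so H_1 = Z.
  H_2: rank ker ∂_2 − rank ∂_3 = (1 − 1) − 0 = 0, and there is no ∂_3, so H_2 = 0.

H_0 = Z,  H_1 = Z,  H_2 = 0.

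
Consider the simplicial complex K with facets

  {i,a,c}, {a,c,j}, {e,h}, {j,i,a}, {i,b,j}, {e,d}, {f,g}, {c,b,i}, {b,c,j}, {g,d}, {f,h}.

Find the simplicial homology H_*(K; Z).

H_0 ≅ Z^2,  H_1 ≅ Z,  H_2 ≅ Z.

K has 10 vertices, 14 edges, 6 triangles.
rank ∂_0 = 0, rank ∂_1 = 8 ⇒ b_0 = 10 − 0 − 8 = 2; all invariant factors of ∂_1 are 1 so no torsion. So H_0 = Z^2.
rank ∂_1 = 8, rank ∂_2 = 5 ⇒ b_1 = 14 − 8 − 5 = 1; all invariant factors of ∂_2 are 1 so no torsion. So H_1 = Z.
rank ∂_2 = 5, rank ∂_3 = 0 ⇒ b_2 = 6 − 5 − 0 = 1. So H_2 = Z.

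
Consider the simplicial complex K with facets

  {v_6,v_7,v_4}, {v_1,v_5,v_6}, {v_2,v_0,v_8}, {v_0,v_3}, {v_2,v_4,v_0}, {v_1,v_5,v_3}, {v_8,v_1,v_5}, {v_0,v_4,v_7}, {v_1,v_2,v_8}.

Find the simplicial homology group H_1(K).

Take the total order v_0 < v_1 < v_2 < v_3 < v_4 < v_5 < v_6 < v_7 < v_8 on the vertex set. Then K (dimension 2) consists of the simplices:

  0-simplices (9): [v_0], [v_1], [v_2], [v_3], [v_4], [v_5], [v_6], [v_7], [v_8]
  1-simplices (18): (18 of them)
  2-simplices (8): [v_0,v_2,v_4], [v_0,v_2,v_8], [v_0,v_4,v_7], [v_1,v_2,v_8], [v_1,v_3,v_5], [v_1,v_5,v_6], [v_1,v_5,v_8], [v_4,v_6,v_7]

giving chain groups C_0 ≅ Z^9, C_1 ≅ Z^18, C_2 ≅ Z^8.

The boundary map ∂_1: C_1 → C_0 maps an edge to its endpoints' difference, ∂[p,q] = q − p. For instance
  ∂[v_5,v_8] = [v_8] − [v_5].
As a 9×18 matrix over Z this has rank 8, with invariant factors (1,1,1,1,1,1,1,1).

∂_2: C_2 → C_1 acts by ∂[p,q,r] = [q,r] − [p,r] + [p,q]. For instance
  ∂[v_0,v_2,v_4] = [v_2,v_4] − [v_0,v_4] + [v_0,v_2],
  ∂[v_1,v_2,v_8] = [v_2,v_8] − [v_1,v_8] + [v_1,v_2].
The 18×8 boundary matrix has rank 8 and Smith normal form diag(1,1,1,1,1,1,1,1).

Reading off H_k = ker ∂_k / im ∂_{k+1}:

  H_1: rank ker ∂_1 − rank ∂_2 = (18 − 8) − 8 = 2, and the invariant factors of ∂_2 are all 1, so H_1 = Z^2.

H_1 ≅ Z^2.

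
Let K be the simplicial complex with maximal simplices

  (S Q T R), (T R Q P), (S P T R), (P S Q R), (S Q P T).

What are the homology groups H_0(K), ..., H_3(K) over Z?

H_0 = Z,  H_1 = 0,  H_2 = 0,  H_3 = Z.

Order the vertices as P < Q < R < S < T. Listing each simplex with vertices in this order, K has dimension 3 with simplices:

  0-simplices (5): P, Q, R, S, T
  1-simplices (10): PQ, PR, PS, PT, QR, QS, QT, RS, RT, ST
  2-simplices (10): PQR, PQS, PQT, PRS, PRT, PST, QRS, QRT, QST, RST
  3-simplices (5): PQRS, PQRT, PQST, PRST, QRST

giving chain groups C_0 ≅ Z^5, C_1 ≅ Z^10, C_2 ≅ Z^10, C_3 ≅ Z^5.

The boundary map ∂_1: C_1 → C_0 maps an edge to its endpoints' difference, ∂[p,q] = q − p.
As a 5×10 matrix over Z this has rank 4, with invariant factors (1,1,1,1).

The boundary map ∂_2: C_2 → C_1 acts by ∂[p,q,r] = [q,r] − [p,r] + [p,q]. For instance
  ∂RST = ST − RT + RS,
  ∂PQR = QR − PR + PQ.
This gives a 10×10 integer matrix of rank 6; reducing to Smith normal form yields diagonal entries (1,1,1,1,1,1).

The boundary map ∂_3: C_3 → C_2 sends each 3-simplex σ to the alternating sum Σ_i (−1)^i (σ with its i-th vertex removed). For instance
  ∂PQRS = QRS − PRS + PQS − PQR,
  ∂PQST = QST − PST + PQT − PQS.
As a 10×5 matrix over Z this has rank 4, with invariant factors (1,1,1,1).

Computing H_k = (kernel of ∂_k) / (image of ∂_{k+1}):

  H_0: rank C_0 − rank ∂_1 = 5 − 4 = 1, and the invariant factors of ∂_1 are all 1, so H_0 = Z.
  H_1: rank ker ∂_1 − rank ∂_2 = (10 − 4) − 6 = 0, and the invariant factors of ∂_2 are all 1, so H_1 = 0.
  H_2: rank ker ∂_2 − rank ∂_3 = (10 − 6) − 4 = 0, and the invariant factors of ∂_3 are all 1, so H_2 = 0.
  H_3: rank ker ∂_3 − rank ∂_4 = (5 − 4) − 0 = 1, and there is no ∂_4, so H_3 = Z.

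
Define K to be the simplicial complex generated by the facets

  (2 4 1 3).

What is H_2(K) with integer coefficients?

Fix the vertex order 1 < 2 < 3 < 4 and write every simplex with vertices in increasing order. Then dim K = 3 and the simplices of K are:

  0-simplices (4): [1], [2], [3], [4]
  1-simplices (6): [1,2], [1,3], [1,4], [2,3], [2,4], [3,4]
  2-simplices (4): [1,2,3], [1,2,4], [1,3,4], [2,3,4]
  3-simplices (1): [1,2,3,4]

so the chain groups are C_0 ≅ Z^4, C_1 ≅ Z^6, C_2 ≅ Z^4, C_3 ≅ Z^1.

Boundary ∂_1: C_1 → C_0 sends each edge [p,q] (with p < q) to q − p.
As a 4×6 matrix over Z this has rank 3, with invariant factors (1,1,1).

The boundary map ∂_2: C_2 → C_1 maps a triangle to the signed sum of its edges. For instance
  ∂[1,2,4] = [2,4] − [1,4] + [1,2],
  ∂[2,3,4] = [3,4] − [2,4] + [2,3].
The resulting 6×4 matrix has rank 3, and its Smith normal form has invariant factors (1,1,1).

The boundary map ∂_3: C_3 → C_2 sends each 3-simplex σ to the alternating sum Σ_i (−1)^i (σ with its i-th vertex removed). For instance
  ∂[1,2,3,4] = [2,3,4] − [1,3,4] + [1,2,4] − [1,2,3].
The resulting 4×1 matrix has rank 1, and its Smith normal form has invariant factors (1).

From H_k ≅ ker(∂_k) / im(∂_{k+1}) we obtain:

  H_2: rank ker ∂_2 − rank ∂_3 = (4 − 3) − 1 = 0, and the invariant factors of ∂_3 are all 1, so H_2 ≅ 0.

H_2 = 0.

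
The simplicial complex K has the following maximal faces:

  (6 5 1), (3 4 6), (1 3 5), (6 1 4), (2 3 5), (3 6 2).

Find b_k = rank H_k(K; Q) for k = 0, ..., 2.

b_0 = 1, b_1 = 1, b_2 = 0.

We work with the vertex ordering 1 < 2 < 3 < 4 < 5 < 6. The simplices of K, each written with vertices in increasing order, are:

  0-simplices (6): [1], [2], [3], [4], [5], [6]
  1-simplices (12): [1,3], [1,4], [1,5], [1,6], [2,3], [2,5], [2,6], [3,4], [3,5], [3,6], [4,6], [5,6]
  2-simplices (6): [1,3,5], [1,4,6], [1,5,6], [2,3,5], [2,3,6], [3,4,6]

so the chain groups are C_0 ≅ Z^6, C_1 ≅ Z^12, C_2 ≅ Z^6.

The boundary map ∂_1: C_1 → C_0 is given by ∂[p,q] = [q] − [p]. For instance
  ∂[5,6] = [6] − [5].
This gives a 6×12 integer matrix of rank 5; reducing to Smith normal form yields diagonal entries (1,1,1,1,1).

Boundary ∂_2: C_2 → C_1 acts by ∂[p,q,r] = [q,r] − [p,r] + [p,q]. For instance
  ∂[1,3,5] = [3,5] − [1,5] + [1,3],
  ∂[3,4,6] = [4,6] − [3,6] + [3,4].
The resulting 12×6 matrix has rank 6, and its Smith normal form has invariant factors (1,1,1,1,1,1).

Computing H_k = (kernel of ∂_k) / (image of ∂_{k+1}):

  H_0: rank C_0 − rank ∂_1 = 6 − 5 = 1, and the invariant factors of ∂_1 are all 1, so H_0 ≅ Z.
  H_1: rank ker ∂_1 − rank ∂_2 = (12 − 5) − 6 = 1, and the invariant factors of ∂_2 are all 1, so H_1 ≅ Z.
  H_2: rank ker ∂_2 − rank ∂_3 = (6 − 6) − 0 = 0, and there is no ∂_3, so H_2 ≅ 0.

Hence the Betti numbers are b_0 = 1, b_1 = 1, b_2 = 0.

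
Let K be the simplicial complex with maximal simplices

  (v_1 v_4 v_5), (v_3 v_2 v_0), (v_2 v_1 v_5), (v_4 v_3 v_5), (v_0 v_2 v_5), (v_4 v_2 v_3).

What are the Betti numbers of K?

b_0 = 1, b_1 = 1, b_2 = 0.

Order the vertices as v_0 < v_1 < v_2 < v_3 < v_4 < v_5. Listing each simplex with vertices in this order, K has dimension 2 with simplices:

  0-simplices (6): [v_0], [v_1], [v_2], [v_3], [v_4], [v_5]
  1-simplices (12): [v_0,v_2], [v_0,v_3], [v_0,v_5], [v_1,v_2], [v_1,v_4], [v_1,v_5], [v_2,v_3], [v_2,v_4], [v_2,v_5], [v_3,v_4], [v_3,v_5], [v_4,v_5]
  2-simplices (6): [v_0,v_2,v_3], [v_0,v_2,v_5], [v_1,v_2,v_5], [v_1,v_4,v_5], [v_2,v_3,v_4], [v_3,v_4,v_5]

Hence C_0 ≅ Z^6, C_1 ≅ Z^12, C_2 ≅ Z^6.

∂_1: C_1 → C_0 is given by ∂[p,q] = [q] − [p]. For instance
  ∂[v_4,v_5] = [v_5] − [v_4].
The 6×12 boundary matrix has rank 5 and Smith normal form diag(1,1,1,1,1).

The boundary map ∂_2: C_2 → C_1 sends each 2-simplex [p,q,r] to [q,r] − [p,r] + [p,q]. For instance
  ∂[v_0,v_2,v_3] = [v_2,v_3] − [v_0,v_3] + [v_0,v_2],
  ∂[v_1,v_4,v_5] = [v_4,v_5] − [v_1,v_5] + [v_1,v_4].
The resulting 12×6 matrix has rank 6, and its Smith normal form has invariant factors (1,1,1,1,1,1).

Computing H_k = (kernel of ∂_k) / (image of ∂_{k+1}):

  H_0: rank C_0 − rank ∂_1 = 6 − 5 = 1, and the invariant factors of ∂_1 are all 1, so H_0 = Z.
  H_1: rank ker ∂_1 − rank ∂_2 = (12 − 5) − 6 = 1, and the invariant factors of ∂_2 are all 1, so H_1 = Z.
  H_2: rank ker ∂_2 − rank ∂_3 = (6 − 6) − 0 = 0, and there is no ∂_3, so H_2 = 0.

(K is a triangulation of the cylinder S^1 x I.)

Hence the Betti numbers are b_0 = 1, b_1 = 1, b_2 = 0.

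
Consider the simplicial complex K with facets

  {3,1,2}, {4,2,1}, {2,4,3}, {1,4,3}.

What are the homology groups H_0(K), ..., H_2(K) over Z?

H_0 ≅ Z,  H_1 = 0,  H_2 ≅ Z.

Take the total order 1 < 2 < 3 < 4 on the vertex set. Then K (dimension 2) consists of the simplices:

  0-simplices (4): [1], [2], [3], [4]
  1-simplices (6): [1,2], [1,3], [1,4], [2,3], [2,4], [3,4]
  2-simplices (4): [1,2,3], [1,2,4], [1,3,4], [2,3,4]

Hence C_0 ≅ Z^4, C_1 ≅ Z^6, C_2 ≅ Z^4.

Boundary ∂_1: C_1 → C_0 sends each edge [p,q] (with p < q) to q − p. For instance
  ∂[2,4] = [4] − [2].
This gives a 4×6 integer matrix of rank 3; reducing to Smith normal form yields diagonal entries (1,1,1).

∂_2: C_2 → C_1 maps a triangle to the signed sum of its edges. For instance
  ∂[1,3,4] = [3,4] − [1,4] + [1,3],
  ∂[2,3,4] = [3,4] − [2,4] + [2,3].
The resulting 6×4 matrix has rank 3, and its Smith normal form has invariant factors (1,1,1).

Reading off H_k = ker ∂_k / im ∂_{k+1}:

  H_0: rank C_0 − rank ∂_1 = 4 − 3 = 1, and the invariant factors of ∂_1 are all 1, so H_0 ≅ Z.
  H_1: rank ker ∂_1 − rank ∂_2 = (6 − 3) − 3 = 0, and the invariant factors of ∂_2 are all 1, so H_1 ≅ 0.
  H_2: rank ker ∂_2 − rank ∂_3 = (4 − 3) − 0 = 1, and there is no ∂_3, so H_2 ≅ Z.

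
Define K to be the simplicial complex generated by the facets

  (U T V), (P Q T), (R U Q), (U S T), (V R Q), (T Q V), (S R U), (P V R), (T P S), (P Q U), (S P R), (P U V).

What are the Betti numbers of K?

b_0 = 1, b_1 = 0, b_2 = 0.

Order the vertices as P < Q < R < S < T < U < V. Listing each simplex with vertices in this order, K has dimension 2 with simplices:

  0-simplices (7): P, Q, R, S, T, U, V
  1-simplices (18): PQ, PR, PS, PT, PU, PV, QR, QT, QU, QV, RS, RU, RV, ST, SU, TU, TV, UV
  2-simplices (12): PQT, PQU, PRS, PRV, PST, PUV, QRU, QRV, QTV, RSU, STU, TUV

giving chain groups C_0 ≅ Z^7, C_1 ≅ Z^18, C_2 ≅ Z^12.

Boundary ∂_1: C_1 → C_0 is given by ∂[p,q] = [q] − [p]. For instance
  ∂PQ = Q − P.
This gives a 7×18 integer matrix of rank 6; reducing to Smith normal form yields diagonal entries (1,1,1,1,1,1).

∂_2: C_2 → C_1 maps a triangle to the signed sum of its edges. For instance
  ∂PQU = QU − PU + PQ,
  ∂QTV = TV − QV + QT.
This gives a 18×12 integer matrix of rank 12; reducing to Smith normal form yields diagonal entries (1,1,1,1,1,1,1,1,1,1,1,2).

Now H_k = ker ∂_k / im ∂_{k+1}, so:

  H_0: rank C_0 − rank ∂_1 = 7 − 6 = 1, and the invariant factors of ∂_1 are all 1, so H_0 ≅ Z.
  H_1: rank ker ∂_1 − rank ∂_2 = (18 − 6) − 12 = 0, and ∂_2 has invariant factor 2 > 1, so H_1 ≅ Z/2.
  H_2: rank ker ∂_2 − rank ∂_3 = (12 − 12) − 0 = 0, and there is no ∂_3, so H_2 ≅ 0.

(K is a triangulation of the real projective plane RP^2.)

Hence the Betti numbers are b_0 = 1, b_1 = 0, b_2 = 0.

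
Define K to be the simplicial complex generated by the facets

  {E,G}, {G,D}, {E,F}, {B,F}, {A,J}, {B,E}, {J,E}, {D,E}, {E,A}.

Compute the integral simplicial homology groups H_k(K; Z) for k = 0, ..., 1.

H_0 ≅ Z,  H_1 ≅ Z^3.

Order the vertices as A < B < D < E < F < G < J. Listing each simplex with vertices in this order, K has dimension 1 with simplices:

  0-simplices (7): A, B, D, E, F, G, J
  1-simplices (9): AE, AJ, BE, BF, DE, DG, EF, EG, EJ

Hence C_0 ≅ Z^7, C_1 ≅ Z^9.

Boundary ∂_1: C_1 → C_0 sends each edge [p,q] (with p < q) to q − p. For instance
  ∂AE = E − A.
As a 7×9 matrix over Z this has rank 6, with invariant factors (1,1,1,1,1,1).

From H_k ≅ ker(∂_k) / im(∂_{k+1}) we obtain:

  H_0: rank C_0 − rank ∂_1 = 7 − 6 = 1, and the invariant factors of ∂_1 are all 1, so H_0 = Z.
  H_1: rank ker ∂_1 − rank ∂_2 = (9 − 6) − 0 = 3, and there is no ∂_2, so H_1 = Z^3.

As a check, the Euler characteristic is 7 − 9 = -2, which agrees with 1 − 3 = -2.
(K is a triangulation of a wedge of 3 circles.)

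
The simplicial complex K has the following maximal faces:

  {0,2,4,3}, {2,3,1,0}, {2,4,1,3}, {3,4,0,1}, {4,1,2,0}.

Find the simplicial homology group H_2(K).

Order the vertices as 0 < 1 < 2 < 3 < 4. Listing each simplex with vertices in this order, K has dimension 3 with simplices:

  0-simplices (5): [0], [1], [2], [3], [4]
  1-simplices (10): [0,1], [0,2], [0,3], [0,4], [1,2], [1,3], [1,4], [2,3], [2,4], [3,4]
  2-simplices (10): [0,1,2], [0,1,3], [0,1,4], [0,2,3], [0,2,4], [0,3,4], [1,2,3], [1,2,4], [1,3,4], [2,3,4]
  3-simplices (5): [0,1,2,3], [0,1,2,4], [0,1,3,4], [0,2,3,4], [1,2,3,4]

so the chain groups are C_0 ≅ Z^5, C_1 ≅ Z^10, C_2 ≅ Z^10, C_3 ≅ Z^5.

∂_1: C_1 → C_0 sends each edge [p,q] (with p < q) to q − p. For instance
  ∂[1,2] = [2] − [1].
As a 5×10 matrix over Z this has rank 4, with invariant factors (1,1,1,1).

Boundary ∂_2: C_2 → C_1 sends each 2-simplex [p,q,r] to [q,r] − [p,r] + [p,q]. For instance
  ∂[1,2,3] = [2,3] − [1,3] + [1,2],
  ∂[1,2,4] = [2,4] − [1,4] + [1,2].
The 10×10 boundary matrix has rank 6 and Smith normal form diag(1,1,1,1,1,1).

The boundary map ∂_3: C_3 → C_2 sends each 3-simplex σ to the alternating sum Σ_i (−1)^i (σ with its i-th vertex removed). For instance
  ∂[0,1,2,4] = [1,2,4] − [0,2,4] + [0,1,4] − [0,1,2],
  ∂[0,1,2,3] = [1,2,3] − [0,2,3] + [0,1,3] − [0,1,2].
As a 10×5 matrix over Z this has rank 4, with invariant factors (1,1,1,1).

Now H_k = ker ∂_k / im ∂_{k+1}, so:

  H_2: rank ker ∂_2 − rank ∂_3 = (10 − 6) − 4 = 0, and the invariant factors of ∂_3 are all 1, so H_2 ≅ 0.

H_2 ≅ 0.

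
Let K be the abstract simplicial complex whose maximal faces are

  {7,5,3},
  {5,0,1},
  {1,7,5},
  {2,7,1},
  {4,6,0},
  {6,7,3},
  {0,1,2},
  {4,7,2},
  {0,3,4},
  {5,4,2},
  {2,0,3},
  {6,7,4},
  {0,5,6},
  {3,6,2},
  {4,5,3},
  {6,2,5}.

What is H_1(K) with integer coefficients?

K has 8 vertices, 24 edges, 16 triangles.
rank ∂_1 = 7, rank ∂_2 = 15 ⇒ b_1 = 24 − 7 − 15 = 2; all invariant factors of ∂_2 are 1 so no torsion. So H_1 = Z^2.

H_1 = Z^2.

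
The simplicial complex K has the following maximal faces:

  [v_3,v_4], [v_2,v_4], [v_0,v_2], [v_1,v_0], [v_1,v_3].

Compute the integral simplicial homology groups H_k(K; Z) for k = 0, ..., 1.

Fix the vertex order v_0 < v_1 < v_2 < v_3 < v_4 and write every simplex with vertices in increasing order. Then dim K = 1 and the simplices of K are:

  0-simplices (5): [v_0], [v_1], [v_2], [v_3], [v_4]
  1-simplices (5): [v_0,v_1], [v_0,v_2], [v_1,v_3], [v_2,v_4], [v_3,v_4]

giving chain groups C_0 ≅ Z^5, C_1 ≅ Z^5.

The boundary map ∂_1: C_1 → C_0 is given by ∂[p,q] = [q] − [p]. For instance
  ∂[v_0,v_2] = [v_2] − [v_0].
The resulting 5×5 matrix has rank 4, and its Smith normal form has invariant factors (1,1,1,1).

Reading off H_k = ker ∂_k / im ∂_{k+1}:

  H_0: rank C_0 − rank ∂_1 = 5 − 4 = 1, and the invariant factors of ∂_1 are all 1, so H_0 = Z.
  H_1: rank ker ∂_1 − rank ∂_2 = (5 − 4) − 0 = 1, and there is no ∂_2, so H_1 = Z.

As a check, the Euler characteristic is 5 − 5 = 0, which agrees with 1 − 1 = 0.
(K is a triangulation of the circle S^1.)

H_0 = Z,  H_1 = Z.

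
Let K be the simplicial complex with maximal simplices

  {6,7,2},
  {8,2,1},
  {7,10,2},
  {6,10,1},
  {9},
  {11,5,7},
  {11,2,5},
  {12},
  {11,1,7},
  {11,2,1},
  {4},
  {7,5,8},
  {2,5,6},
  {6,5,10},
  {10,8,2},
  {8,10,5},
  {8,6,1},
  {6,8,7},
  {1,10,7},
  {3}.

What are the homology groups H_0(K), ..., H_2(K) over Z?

H_0 ≅ Z^5,  H_1 ≅ Z^2,  H_2 ≅ Z.

K has 12 vertices, 24 edges, 16 triangles.
rank ∂_0 = 0, rank ∂_1 = 7 ⇒ b_0 = 12 − 0 − 7 = 5; all invariant factors of ∂_1 are 1 so no torsion. So H_0 = Z^5.
rank ∂_1 = 7, rank ∂_2 = 15 ⇒ b_1 = 24 − 7 − 15 = 2; all invariant factors of ∂_2 are 1 so no torsion. So H_1 = Z^2.
rank ∂_2 = 15, rank ∂_3 = 0 ⇒ b_2 = 16 − 15 − 0 = 1. So H_2 = Z.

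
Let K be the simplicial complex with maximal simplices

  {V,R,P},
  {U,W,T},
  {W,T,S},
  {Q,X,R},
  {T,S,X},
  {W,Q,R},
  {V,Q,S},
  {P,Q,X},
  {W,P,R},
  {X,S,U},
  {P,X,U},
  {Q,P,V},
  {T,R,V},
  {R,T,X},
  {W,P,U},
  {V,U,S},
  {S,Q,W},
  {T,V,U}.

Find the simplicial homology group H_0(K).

Fix the vertex order P < Q < R < S < T < U < V < W < X and write every simplex with vertices in increasing order. Then dim K = 2 and the simplices of K are:

  0-simplices (9): P, Q, R, S, T, U, V, W, X
  1-simplices (27): PQ, PR, PU, PV, PW, PX, QR, QS, QV, QW, QX, RT, RV, RW, RX, ST, SU, SV, SW, SX, TU, TV, TW, TX, UV, UW, UX
  2-simplices (18): PQV, PQX, PRV, PRW, PUW, PUX, QRW, QRX, QSV, QSW, RTV, RTX, STW, STX, SUV, SUX, TUV, TUW

so the chain groups are C_0 ≅ Z^9, C_1 ≅ Z^27, C_2 ≅ Z^18.

Boundary ∂_1: C_1 → C_0 is given by ∂[p,q] = [q] − [p]. For instance
  ∂PQ = Q − P.
The resulting 9×27 matrix has rank 8, and its Smith normal form has invariant factors (1,1,1,1,1,1,1,1).

Boundary ∂_2: C_2 → C_1 maps a triangle to the signed sum of its edges. For instance
  ∂SUX = UX − SX + SU,
  ∂QSW = SW − QW + QS.
The resulting 27×18 matrix has rank 18, and its Smith normal form has invariant factors (1,1,1,1,1,1,1,1,1,1,1,1,1,1,1,1,1,2).

From H_k ≅ ker(∂_k) / im(∂_{k+1}) we obtain:

  H_0: rank C_0 − rank ∂_1 = 9 − 8 = 1, and the invariant factors of ∂_1 are all 1, so H_0 ≅ Z.

(K is a triangulation of the Klein bottle.)

H_0 ≅ Z.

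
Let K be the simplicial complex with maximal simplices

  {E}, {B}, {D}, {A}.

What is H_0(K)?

Take the total order A < B < D < E on the vertex set. Then K (dimension 0) consists of the simplices:

  0-simplices (4): A, B, D, E

so the chain groups are C_0 ≅ Z^4.

Reading off H_k = ker ∂_k / im ∂_{k+1}:

  H_0: rank C_0 − rank ∂_1 = 4 − 0 = 4, and there is no ∂_1, so H_0 = Z^4.

H_0 ≅ Z^4.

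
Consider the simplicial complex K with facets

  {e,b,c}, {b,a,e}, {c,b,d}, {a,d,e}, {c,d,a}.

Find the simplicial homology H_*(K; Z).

K has 5 vertices, 10 edges, 5 triangles.
rank ∂_0 = 0, rank ∂_1 = 4 ⇒ b_0 = 5 − 0 − 4 = 1; all invariant factors of ∂_1 are 1 so no torsion. So H_0 ≅ Z.
rank ∂_1 = 4, rank ∂_2 = 5 ⇒ b_1 = 10 − 4 − 5 = 1; all invariant factors of ∂_2 are 1 so no torsion. So H_1 ≅ Z.
rank ∂_2 = 5, rank ∂_3 = 0 ⇒ b_2 = 5 − 5 − 0 = 0. So H_2 ≅ 0.

H_0 = Z,  H_1 = Z,  H_2 = 0.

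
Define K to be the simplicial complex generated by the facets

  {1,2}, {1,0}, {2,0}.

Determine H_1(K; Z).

Order the vertices as 0 < 1 < 2. Listing each simplex with vertices in this order, K has dimension 1 with simplices:

  0-simplices (3): [0], [1], [2]
  1-simplices (3): [0,1], [0,2], [1,2]

Hence C_0 ≅ Z^3, C_1 ≅ Z^3.

Boundary ∂_1: C_1 → C_0 maps an edge to its endpoints' difference, ∂[p,q] = q − p. For instance
  ∂[0,2] = [2] − [0].
The 3×3 boundary matrix has rank 2 and Smith normal form diag(1,1).

Reading off H_k = ker ∂_k / im ∂_{k+1}:

  H_1: rank ker ∂_1 − rank ∂_2 = (3 − 2) − 0 = 1, and there is no ∂_2, so H_1 = Z.

H_1 ≅ Z.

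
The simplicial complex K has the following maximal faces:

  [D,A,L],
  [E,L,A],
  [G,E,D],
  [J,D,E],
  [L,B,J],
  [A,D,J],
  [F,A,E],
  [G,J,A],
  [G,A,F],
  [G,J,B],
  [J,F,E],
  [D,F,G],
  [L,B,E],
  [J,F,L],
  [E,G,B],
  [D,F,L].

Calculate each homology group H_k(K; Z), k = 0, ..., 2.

Fix the vertex order A < B < D < E < F < G < J < L and write every simplex with vertices in increasing order. Then dim K = 2 and the simplices of K are:

  0-simplices (8): A, B, D, E, F, G, J, L
  1-simplices (24): AD, AE, AF, AG, AJ, AL, BE, BG, BJ, BL, DE, DF, DG, DJ, DL, EF, EG, EJ, EL, FG, FJ, FL, GJ, JL
  2-simplices (16): ADJ, ADL, AEF, AEL, AFG, AGJ, BEG, BEL, BGJ, BJL, DEG, DEJ, DFG, DFL, EFJ, FJL

Hence C_0 ≅ Z^8, C_1 ≅ Z^24, C_2 ≅ Z^16.

Boundary ∂_1: C_1 → C_0 sends each edge [p,q] (with p < q) to q − p.
The resulting 8×24 matrix has rank 7, and its Smith normal form has invariant factors (1,1,1,1,1,1,1).

The boundary map ∂_2: C_2 → C_1 maps a triangle to the signed sum of its edges. For instance
  ∂BGJ = GJ − BJ + BG,
  ∂AFG = FG − AG + AF.
As a 24×16 matrix over Z this has rank 15, with invariant factors (1,1,1,1,1,1,1,1,1,1,1,1,1,1,1).

Computing H_k = (kernel of ∂_k) / (image of ∂_{k+1}):

  H_0: rank C_0 − rank ∂_1 = 8 − 7 = 1, and the invariant factors of ∂_1 are all 1, so H_0 ≅ Z.
  H_1: rank ker ∂_1 − rank ∂_2 = (24 − 7) − 15 = 2, and the invariant factors of ∂_2 are all 1, so H_1 ≅ Z^2.
  H_2: rank ker ∂_2 − rank ∂_3 = (16 − 15) − 0 = 1, and there is no ∂_3, so H_2 ≅ Z.

(K is a triangulation of the torus T^2.)

H_0 = Z,  H_1 = Z^2,  H_2 = Z.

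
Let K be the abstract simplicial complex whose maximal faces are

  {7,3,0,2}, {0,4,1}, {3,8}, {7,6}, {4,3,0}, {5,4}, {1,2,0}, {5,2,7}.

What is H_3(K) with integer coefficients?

H_3 = 0.

Order the vertices as 0 < 1 < 2 < 3 < 4 < 5 < 6 < 7 < 8. Listing each simplex with vertices in this order, K has dimension 3 with simplices:

  0-simplices (9): [0], [1], [2], [3], [4], [5], [6], [7], [8]
  1-simplices (16): [0,1], [0,2], [0,3], [0,4], [0,7], [1,2], [1,4], [2,3], [2,5], [2,7], [3,4], [3,7], [3,8], [4,5], [5,7], [6,7]
  2-simplices (8): [0,1,2], [0,1,4], [0,2,3], [0,2,7], [0,3,4], [0,3,7], [2,3,7], [2,5,7]
  3-simplices (1): [0,2,3,7]

Hence C_0 ≅ Z^9, C_1 ≅ Z^16, C_2 ≅ Z^8, C_3 ≅ Z^1.

Boundary ∂_1: C_1 → C_0 is given by ∂[p,q] = [q] − [p].
As a 9×16 matrix over Z this has rank 8, with invariant factors (1,1,1,1,1,1,1,1).

Boundary ∂_2: C_2 → C_1 maps a triangle to the signed sum of its edges. For instance
  ∂[2,3,7] = [3,7] − [2,7] + [2,3],
  ∂[0,1,2] = [1,2] − [0,2] + [0,1].
The 16×8 boundary matrix has rank 7 and Smith normal form diag(1,1,1,1,1,1,1).

Boundary ∂_3: C_3 → C_2 sends each 3-simplex σ to the alternating sum Σ_i (−1)^i (σ with its i-th vertex removed). For instance
  ∂[0,2,3,7] = [2,3,7] − [0,3,7] + [0,2,7] − [0,2,3].
The resulting 8×1 matrix has rank 1, and its Smith normal form has invariant factors (1).

Now H_k = ker ∂_k / im ∂_{k+1}, so:

  H_3: rank ker ∂_3 − rank ∂_4 = (1 − 1) − 0 = 0, and there is no ∂_4, so H_3 = 0.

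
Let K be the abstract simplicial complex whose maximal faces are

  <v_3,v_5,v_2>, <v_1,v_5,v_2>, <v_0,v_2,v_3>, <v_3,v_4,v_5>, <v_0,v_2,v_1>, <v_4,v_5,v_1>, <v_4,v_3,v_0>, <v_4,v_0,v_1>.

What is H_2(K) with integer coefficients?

H_2 ≅ Z.

Fix the vertex order v_0 < v_1 < v_2 < v_3 < v_4 < v_5 and write every simplex with vertices in increasing order. Then dim K = 2 and the simplices of K are:

  0-simplices (6): [v_0], [v_1], [v_2], [v_3], [v_4], [v_5]
  1-simplices (12): [v_0,v_1], [v_0,v_2], [v_0,v_3], [v_0,v_4], [v_1,v_2], [v_1,v_4], [v_1,v_5], [v_2,v_3], [v_2,v_5], [v_3,v_4], [v_3,v_5], [v_4,v_5]
  2-simplices (8): [v_0,v_1,v_2], [v_0,v_1,v_4], [v_0,v_2,v_3], [v_0,v_3,v_4], [v_1,v_2,v_5], [v_1,v_4,v_5], [v_2,v_3,v_5], [v_3,v_4,v_5]

Hence C_0 ≅ Z^6, C_1 ≅ Z^12, C_2 ≅ Z^8.

The boundary map ∂_1: C_1 → C_0 maps an edge to its endpoints' difference, ∂[p,q] = q − p. For instance
  ∂[v_1,v_4] = [v_4] − [v_1].
The 6×12 boundary matrix has rank 5 and Smith normal form diag(1,1,1,1,1).

∂_2: C_2 → C_1 maps a triangle to the signed sum of its edges. For instance
  ∂[v_1,v_2,v_5] = [v_2,v_5] − [v_1,v_5] + [v_1,v_2],
  ∂[v_0,v_1,v_4] = [v_1,v_4] − [v_0,v_4] + [v_0,v_1].
This gives a 12×8 integer matrix of rank 7; reducing to Smith normal form yields diagonal entries (1,1,1,1,1,1,1).

Computing H_k = (kernel of ∂_k) / (image of ∂_{k+1}):

  H_2: rank ker ∂_2 − rank ∂_3 = (8 − 7) − 0 = 1, and there is no ∂_3, so H_2 = Z.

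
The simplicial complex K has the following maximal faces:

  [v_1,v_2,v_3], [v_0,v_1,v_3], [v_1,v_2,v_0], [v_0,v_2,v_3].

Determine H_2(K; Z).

Take the total order v_0 < v_1 < v_2 < v_3 on the vertex set. Then K (dimension 2) consists of the simplices:

  0-simplices (4): [v_0], [v_1], [v_2], [v_3]
  1-simplices (6): [v_0,v_1], [v_0,v_2], [v_0,v_3], [v_1,v_2], [v_1,v_3], [v_2,v_3]
  2-simplices (4): [v_0,v_1,v_2], [v_0,v_1,v_3], [v_0,v_2,v_3], [v_1,v_2,v_3]

Hence C_0 ≅ Z^4, C_1 ≅ Z^6, C_2 ≅ Z^4.

∂_1: C_1 → C_0 is given by ∂[p,q] = [q] − [p]. For instance
  ∂[v_0,v_3] = [v_3] − [v_0].
As a 4×6 matrix over Z this has rank 3, with invariant factors (1,1,1).

Boundary ∂_2: C_2 → C_1 sends each 2-simplex [p,q,r] to [q,r] − [p,r] + [p,q]. For instance
  ∂[v_0,v_1,v_3] = [v_1,v_3] − [v_0,v_3] + [v_0,v_1],
  ∂[v_0,v_2,v_3] = [v_2,v_3] − [v_0,v_3] + [v_0,v_2].
This gives a 6×4 integer matrix of rank 3; reducing to Smith normal form yields diagonal entries (1,1,1).

From H_k ≅ ker(∂_k) / im(∂_{k+1}) we obtain:

  H_2: rank ker ∂_2 − rank ∂_3 = (4 − 3) − 0 = 1, and there is no ∂_3, so H_2 = Z.

H_2 = Z.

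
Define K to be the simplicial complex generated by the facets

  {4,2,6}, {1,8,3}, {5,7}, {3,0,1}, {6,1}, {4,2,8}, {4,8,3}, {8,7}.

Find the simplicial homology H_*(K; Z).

H_0 ≅ Z,  H_1 ≅ Z,  H_2 = 0.

Take the total order 0 < 1 < 2 < 3 < 4 < 5 < 6 < 7 < 8 on the vertex set. Then K (dimension 2) consists of the simplices:

  0-simplices (9): [0], [1], [2], [3], [4], [5], [6], [7], [8]
  1-simplices (14): [0,1], [0,3], [1,3], [1,6], [1,8], [2,4], [2,6], [2,8], [3,4], [3,8], [4,6], [4,8], [5,7], [7,8]
  2-simplices (5): [0,1,3], [1,3,8], [2,4,6], [2,4,8], [3,4,8]

Hence C_0 ≅ Z^9, C_1 ≅ Z^14, C_2 ≅ Z^5.

∂_1: C_1 → C_0 maps an edge to its endpoints' difference, ∂[p,q] = q − p. For instance
  ∂[4,8] = [8] − [4].
As a 9×14 matrix over Z this has rank 8, with invariant factors (1,1,1,1,1,1,1,1).

Boundary ∂_2: C_2 → C_1 sends each 2-simplex [p,q,r] to [q,r] − [p,r] + [p,q]. For instance
  ∂[0,1,3] = [1,3] − [0,3] + [0,1],
  ∂[2,4,8] = [4,8] − [2,8] + [2,4].
The resulting 14×5 matrix has rank 5, and its Smith normal form has invariant factors (1,1,1,1,1).

From H_k ≅ ker(∂_k) / im(∂_{k+1}) we obtain:

  H_0: rank C_0 − rank ∂_1 = 9 − 8 = 1, and the invariant factors of ∂_1 are all 1, so H_0 = Z.
  H_1: rank ker ∂_1 − rank ∂_2 = (14 − 8) − 5 = 1, and the invariant factors of ∂_2 are all 1, so H_1 = Z.
  H_2: rank ker ∂_2 − rank ∂_3 = (5 − 5) − 0 = 0, and there is no ∂_3, so H_2 = 0.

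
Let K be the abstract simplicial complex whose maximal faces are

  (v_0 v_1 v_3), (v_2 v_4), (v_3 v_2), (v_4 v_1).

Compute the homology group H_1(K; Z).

K has 5 vertices, 6 edges, 1 triangle.
rank ∂_1 = 4, rank ∂_2 = 1 ⇒ b_1 = 6 − 4 − 1 = 1; all invariant factors of ∂_2 are 1 so no torsion. So H_1 ≅ Z.

H_1 ≅ Z.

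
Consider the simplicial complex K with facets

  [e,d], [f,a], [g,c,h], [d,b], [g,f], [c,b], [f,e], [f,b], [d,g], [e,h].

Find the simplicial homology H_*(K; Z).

H_0 = Z,  H_1 = Z^4,  H_2 = 0.

Order the vertices as a < b < c < d < e < f < g < h. Listing each simplex with vertices in this order, K has dimension 2 with simplices:

  0-simplices (8): a, b, c, d, e, f, g, h
  1-simplices (12): af, bc, bd, bf, cg, ch, de, dg, ef, eh, fg, gh
  2-simplices (1): cgh

so the chain groups are C_0 ≅ Z^8, C_1 ≅ Z^12, C_2 ≅ Z^1.

The boundary map ∂_1: C_1 → C_0 maps an edge to its endpoints' difference, ∂[p,q] = q − p.
The resulting 8×12 matrix has rank 7, and its Smith normal form has invariant factors (1,1,1,1,1,1,1).

The boundary map ∂_2: C_2 → C_1 maps a triangle to the signed sum of its edges. For instance
  ∂cgh = gh − ch + cg.
This gives a 12×1 integer matrix of rank 1; reducing to Smith normal form yields diagonal entries (1).

Now H_k = ker ∂_k / im ∂_{k+1}, so:

  H_0: rank C_0 − rank ∂_1 = 8 − 7 = 1, and the invariant factors of ∂_1 are all 1, so H_0 = Z.
  H_1: rank ker ∂_1 − rank ∂_2 = (12 − 7) − 1 = 4, and the invariant factors of ∂_2 are all 1, so H_1 = Z^4.
  H_2: rank ker ∂_2 − rank ∂_3 = (1 − 1) − 0 = 0, and there is no ∂_3, so H_2 = 0.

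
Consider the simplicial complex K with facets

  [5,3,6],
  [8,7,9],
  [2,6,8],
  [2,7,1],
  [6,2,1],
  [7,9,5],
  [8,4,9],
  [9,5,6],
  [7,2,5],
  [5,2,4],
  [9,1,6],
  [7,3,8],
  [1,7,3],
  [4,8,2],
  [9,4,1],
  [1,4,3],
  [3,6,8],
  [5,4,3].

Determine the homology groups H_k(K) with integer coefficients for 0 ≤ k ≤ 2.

Fix the vertex order 1 < 2 < 3 < 4 < 5 < 6 < 7 < 8 < 9 and write every simplex with vertices in increasing order. Then dim K = 2 and the simplices of K are:

  0-simplices (9): [1], [2], [3], [4], [5], [6], [7], [8], [9]
  1-simplices (27): (27 of them)
  2-simplices (18): [1,2,6], [1,2,7], [1,3,4], [1,3,7], [1,4,9], [1,6,9], [2,4,5], [2,4,8], [2,5,7], [2,6,8], [3,4,5], [3,5,6], [3,6,8], [3,7,8], [4,8,9], [5,6,9], [5,7,9], [7,8,9]

so the chain groups are C_0 ≅ Z^9, C_1 ≅ Z^27, C_2 ≅ Z^18.

Boundary ∂_1: C_1 → C_0 maps an edge to its endpoints' difference, ∂[p,q] = q − p. For instance
  ∂[2,8] = [8] − [2].
This gives a 9×27 integer matrix of rank 8; reducing to Smith normal form yields diagonal entries (1,1,1,1,1,1,1,1).

∂_2: C_2 → C_1 maps a triangle to the signed sum of its edges. For instance
  ∂[7,8,9] = [8,9] − [7,9] + [7,8],
  ∂[2,6,8] = [6,8] − [2,8] + [2,6].
As a 27×18 matrix over Z this has rank 17, with invariant factors (1,1,1,1,1,1,1,1,1,1,1,1,1,1,1,1,1).

Now H_k = ker ∂_k / im ∂_{k+1}, so:

  H_0: rank C_0 − rank ∂_1 = 9 − 8 = 1, and the invariant factors of ∂_1 are all 1, so H_0 = Z.
  H_1: rank ker ∂_1 − rank ∂_2 = (27 − 8) − 17 = 2, and the invariant factors of ∂_2 are all 1, so H_1 = Z^2.
  H_2: rank ker ∂_2 − rank ∂_3 = (18 − 17) − 0 = 1, and there is no ∂_3, so H_2 = Z.

As a check, the Euler characteristic is 9 − 27 + 18 = 0, which agrees with 1 − 2 + 1 = 0.
(K is a triangulation of the torus T^2.)

H_0 ≅ Z,  H_1 ≅ Z^2,  H_2 ≅ Z.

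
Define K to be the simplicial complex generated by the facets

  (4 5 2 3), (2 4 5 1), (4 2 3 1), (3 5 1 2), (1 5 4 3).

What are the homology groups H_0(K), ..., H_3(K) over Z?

Fix the vertex order 1 < 2 < 3 < 4 < 5 and write every simplex with vertices in increasing order. Then dim K = 3 and the simplices of K are:

  0-simplices (5): [1], [2], [3], [4], [5]
  1-simplices (10): [1,2], [1,3], [1,4], [1,5], [2,3], [2,4], [2,5], [3,4], [3,5], [4,5]
  2-simplices (10): [1,2,3], [1,2,4], [1,2,5], [1,3,4], [1,3,5], [1,4,5], [2,3,4], [2,3,5], [2,4,5], [3,4,5]
  3-simplices (5): [1,2,3,4], [1,2,3,5], [1,2,4,5], [1,3,4,5], [2,3,4,5]

giving chain groups C_0 ≅ Z^5, C_1 ≅ Z^10, C_2 ≅ Z^10, C_3 ≅ Z^5.

∂_1: C_1 → C_0 sends each edge [p,q] (with p < q) to q − p. For instance
  ∂[1,5] = [5] − [1].
The resulting 5×10 matrix has rank 4, and its Smith normal form has invariant factors (1,1,1,1).

The boundary map ∂_2: C_2 → C_1 sends each 2-simplex [p,q,r] to [q,r] − [p,r] + [p,q]. For instance
  ∂[1,2,4] = [2,4] − [1,4] + [1,2],
  ∂[1,2,3] = [2,3] − [1,3] + [1,2].
The resulting 10×10 matrix has rank 6, and its Smith normal form has invariant factors (1,1,1,1,1,1).

The boundary map ∂_3: C_3 → C_2 sends each 3-simplex σ to the alternating sum Σ_i (−1)^i (σ with its i-th vertex removed). For instance
  ∂[1,2,3,5] = [2,3,5] − [1,3,5] + [1,2,5] − [1,2,3],
  ∂[1,3,4,5] = [3,4,5] − [1,4,5] + [1,3,5] − [1,3,4].
As a 10×5 matrix over Z this has rank 4, with invariant factors (1,1,1,1).

Now H_k = ker ∂_k / im ∂_{k+1}, so:

  H_0: rank C_0 − rank ∂_1 = 5 − 4 = 1, and the invariant factors of ∂_1 are all 1, so H_0 ≅ Z.
  H_1: rank ker ∂_1 − rank ∂_2 = (10 − 4) − 6 = 0, and the invariant factors of ∂_2 are all 1, so H_1 ≅ 0.
  H_2: rank ker ∂_2 − rank ∂_3 = (10 − 6) − 4 = 0, and the invariant factors of ∂_3 are all 1, so H_2 ≅ 0.
  H_3: rank ker ∂_3 − rank ∂_4 = (5 − 4) − 0 = 1, and there is no ∂_4, so H_3 ≅ Z.

As a check, the Euler characteristic is 5 − 10 + 10 − 5 = 0, which agrees with 1 − 0 + 0 − 1 = 0.
(K is a triangulation of the 3-sphere S^3.)

H_0 ≅ Z,  H_1 = 0,  H_2 = 0,  H_3 ≅ Z.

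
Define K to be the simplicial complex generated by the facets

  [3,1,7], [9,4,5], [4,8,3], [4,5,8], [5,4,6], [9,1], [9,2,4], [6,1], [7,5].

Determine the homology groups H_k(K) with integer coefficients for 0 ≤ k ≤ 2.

H_0 ≅ Z,  H_1 ≅ Z^3,  H_2 = 0.

Fix the vertex order 1 < 2 < 3 < 4 < 5 < 6 < 7 < 8 < 9 and write every simplex with vertices in increasing order. Then dim K = 2 and the simplices of K are:

  0-simplices (9): [1], [2], [3], [4], [5], [6], [7], [8], [9]
  1-simplices (17): [1,3], [1,6], [1,7], [1,9], [2,4], [2,9], [3,4], [3,7], [3,8], [4,5], [4,6], [4,8], [4,9], [5,6], [5,7], [5,8], [5,9]
  2-simplices (6): [1,3,7], [2,4,9], [3,4,8], [4,5,6], [4,5,8], [4,5,9]

so the chain groups are C_0 ≅ Z^9, C_1 ≅ Z^17, C_2 ≅ Z^6.

Boundary ∂_1: C_1 → C_0 is given by ∂[p,q] = [q] − [p].
The resulting 9×17 matrix has rank 8, and its Smith normal form has invariant factors (1,1,1,1,1,1,1,1).

The boundary map ∂_2: C_2 → C_1 maps a triangle to the signed sum of its edges. For instance
  ∂[4,5,6] = [5,6] − [4,6] + [4,5],
  ∂[4,5,8] = [5,8] − [4,8] + [4,5].
The 17×6 boundary matrix has rank 6 and Smith normal form diag(1,1,1,1,1,1).

Computing H_k = (kernel of ∂_k) / (image of ∂_{k+1}):

  H_0: rank C_0 − rank ∂_1 = 9 − 8 = 1, and the invariant factors of ∂_1 are all 1, so H_0 = Z.
  H_1: rank ker ∂_1 − rank ∂_2 = (17 − 8) − 6 = 3, and the invariant factors of ∂_2 are all 1, so H_1 = Z^3.
  H_2: rank ker ∂_2 − rank ∂_3 = (6 − 6) − 0 = 0, and there is no ∂_3, so H_2 = 0.

As a check, the Euler characteristic is 9 − 17 + 6 = -2, which agrees with 1 − 3 + 0 = -2.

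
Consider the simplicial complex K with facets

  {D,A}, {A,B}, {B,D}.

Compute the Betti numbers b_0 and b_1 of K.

b_0 = 1, b_1 = 1.

Take the total order A < B < D on the vertex set. Then K (dimension 1) consists of the simplices:

  0-simplices (3): A, B, D
  1-simplices (3): AB, AD, BD

Hence C_0 ≅ Z^3, C_1 ≅ Z^3.

∂_1: C_1 → C_0 sends each edge [p,q] (with p < q) to q − p.
As a 3×3 matrix over Z this has rank 2, with invariant factors (1,1).

Now H_k = ker ∂_k / im ∂_{k+1}, so:

  H_0: rank C_0 − rank ∂_1 = 3 − 2 = 1, and the invariant factors of ∂_1 are all 1, so H_0 ≅ Z.
  H_1: rank ker ∂_1 − rank ∂_2 = (3 − 2) − 0 = 1, and there is no ∂_2, so H_1 ≅ Z.

Hence the Betti numbers are b_0 = 1, b_1 = 1.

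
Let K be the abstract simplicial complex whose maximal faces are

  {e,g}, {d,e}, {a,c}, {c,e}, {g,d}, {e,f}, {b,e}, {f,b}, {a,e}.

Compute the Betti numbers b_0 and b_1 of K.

Order the vertices as a < b < c < d < e < f < g. Listing each simplex with vertices in this order, K has dimension 1 with simplices:

  0-simplices (7): a, b, c, d, e, f, g
  1-simplices (9): ac, ae, be, bf, ce, de, dg, ef, eg

giving chain groups C_0 ≅ Z^7, C_1 ≅ Z^9.

∂_1: C_1 → C_0 is given by ∂[p,q] = [q] − [p]. For instance
  ∂ae = e − a.
This gives a 7×9 integer matrix of rank 6; reducing to Smith normal form yields diagonal entries (1,1,1,1,1,1).

Now H_k = ker ∂_k / im ∂_{k+1}, so:

  H_0: rank C_0 − rank ∂_1 = 7 − 6 = 1, and the invariant factors of ∂_1 are all 1, so H_0 ≅ Z.
  H_1: rank ker ∂_1 − rank ∂_2 = (9 − 6) − 0 = 3, and there is no ∂_2, so H_1 ≅ Z^3.

(K is a triangulation of a wedge of 3 circles.)

Hence the Betti numbers are b_0 = 1, b_1 = 3.

b_0 = 1, b_1 = 3.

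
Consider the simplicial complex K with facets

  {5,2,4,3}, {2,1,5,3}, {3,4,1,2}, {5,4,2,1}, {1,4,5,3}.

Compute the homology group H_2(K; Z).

H_2 = 0.

We work with the vertex ordering 1 < 2 < 3 < 4 < 5. The simplices of K, each written with vertices in increasing order, are:

  0-simplices (5): [1], [2], [3], [4], [5]
  1-simplices (10): [1,2], [1,3], [1,4], [1,5], [2,3], [2,4], [2,5], [3,4], [3,5], [4,5]
  2-simplices (10): [1,2,3], [1,2,4], [1,2,5], [1,3,4], [1,3,5], [1,4,5], [2,3,4], [2,3,5], [2,4,5], [3,4,5]
  3-simplices (5): [1,2,3,4], [1,2,3,5], [1,2,4,5], [1,3,4,5], [2,3,4,5]

giving chain groups C_0 ≅ Z^5, C_1 ≅ Z^10, C_2 ≅ Z^10, C_3 ≅ Z^5.

The boundary map ∂_1: C_1 → C_0 maps an edge to its endpoints' difference, ∂[p,q] = q − p. For instance
  ∂[3,4] = [4] − [3].
As a 5×10 matrix over Z this has rank 4, with invariant factors (1,1,1,1).

Boundary ∂_2: C_2 → C_1 maps a triangle to the signed sum of its edges. For instance
  ∂[1,2,4] = [2,4] − [1,4] + [1,2],
  ∂[1,2,3] = [2,3] − [1,3] + [1,2].
As a 10×10 matrix over Z this has rank 6, with invariant factors (1,1,1,1,1,1).

The boundary map ∂_3: C_3 → C_2 sends each 3-simplex σ to the alternating sum Σ_i (−1)^i (σ with its i-th vertex removed). For instance
  ∂[1,3,4,5] = [3,4,5] − [1,4,5] + [1,3,5] − [1,3,4],
  ∂[1,2,3,5] = [2,3,5] − [1,3,5] + [1,2,5] − [1,2,3].
The resulting 10×5 matrix has rank 4, and its Smith normal form has invariant factors (1,1,1,1).

Now H_k = ker ∂_k / im ∂_{k+1}, so:

  H_2: rank ker ∂_2 − rank ∂_3 = (10 − 6) − 4 = 0, and the invariant factors of ∂_3 are all 1, so H_2 ≅ 0.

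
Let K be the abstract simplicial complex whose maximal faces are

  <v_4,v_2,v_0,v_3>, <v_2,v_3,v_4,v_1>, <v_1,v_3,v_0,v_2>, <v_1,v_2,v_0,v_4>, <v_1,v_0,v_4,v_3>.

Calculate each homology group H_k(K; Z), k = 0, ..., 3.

H_0 = Z,  H_1 = 0,  H_2 = 0,  H_3 = Z.

Order the vertices as v_0 < v_1 < v_2 < v_3 < v_4. Listing each simplex with vertices in this order, K has dimension 3 with simplices:

  0-simplices (5): [v_0], [v_1], [v_2], [v_3], [v_4]
  1-simplices (10): [v_0,v_1], [v_0,v_2], [v_0,v_3], [v_0,v_4], [v_1,v_2], [v_1,v_3], [v_1,v_4], [v_2,v_3], [v_2,v_4], [v_3,v_4]
  2-simplices (10): [v_0,v_1,v_2], [v_0,v_1,v_3], [v_0,v_1,v_4], [v_0,v_2,v_3], [v_0,v_2,v_4], [v_0,v_3,v_4], [v_1,v_2,v_3], [v_1,v_2,v_4], [v_1,v_3,v_4], [v_2,v_3,v_4]
  3-simplices (5): [v_0,v_1,v_2,v_3], [v_0,v_1,v_2,v_4], [v_0,v_1,v_3,v_4], [v_0,v_2,v_3,v_4], [v_1,v_2,v_3,v_4]

so the chain groups are C_0 ≅ Z^5, C_1 ≅ Z^10, C_2 ≅ Z^10, C_3 ≅ Z^5.

Boundary ∂_1: C_1 → C_0 is given by ∂[p,q] = [q] − [p]. For instance
  ∂[v_1,v_2] = [v_2] − [v_1].
The resulting 5×10 matrix has rank 4, and its Smith normal form has invariant factors (1,1,1,1).

The boundary map ∂_2: C_2 → C_1 sends each 2-simplex [p,q,r] to [q,r] − [p,r] + [p,q]. For instance
  ∂[v_1,v_2,v_4] = [v_2,v_4] − [v_1,v_4] + [v_1,v_2],
  ∂[v_0,v_2,v_3] = [v_2,v_3] − [v_0,v_3] + [v_0,v_2].
As a 10×10 matrix over Z this has rank 6, with invariant factors (1,1,1,1,1,1).

∂_3: C_3 → C_2 sends each 3-simplex σ to the alternating sum Σ_i (−1)^i (σ with its i-th vertex removed). For instance
  ∂[v_0,v_1,v_2,v_3] = [v_1,v_2,v_3] − [v_0,v_2,v_3] + [v_0,v_1,v_3] − [v_0,v_1,v_2],
  ∂[v_1,v_2,v_3,v_4] = [v_2,v_3,v_4] − [v_1,v_3,v_4] + [v_1,v_2,v_4] − [v_1,v_2,v_3].
This gives a 10×5 integer matrix of rank 4; reducing to Smith normal form yields diagonal entries (1,1,1,1).

From H_k ≅ ker(∂_k) / im(∂_{k+1}) we obtain:

  H_0: rank C_0 − rank ∂_1 = 5 − 4 = 1, and the invariant factors of ∂_1 are all 1, so H_0 ≅ Z.
  H_1: rank ker ∂_1 − rank ∂_2 = (10 − 4) − 6 = 0, and the invariant factors of ∂_2 are all 1, so H_1 ≅ 0.
  H_2: rank ker ∂_2 − rank ∂_3 = (10 − 6) − 4 = 0, and the invariant factors of ∂_3 are all 1, so H_2 ≅ 0.
  H_3: rank ker ∂_3 − rank ∂_4 = (5 − 4) − 0 = 1, and there is no ∂_4, so H_3 ≅ Z.

As a check, the Euler characteristic is 5 − 10 + 10 − 5 = 0, which agrees with 1 − 0 + 0 − 1 = 0.
(K is a triangulation of the 3-sphere S^3.)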